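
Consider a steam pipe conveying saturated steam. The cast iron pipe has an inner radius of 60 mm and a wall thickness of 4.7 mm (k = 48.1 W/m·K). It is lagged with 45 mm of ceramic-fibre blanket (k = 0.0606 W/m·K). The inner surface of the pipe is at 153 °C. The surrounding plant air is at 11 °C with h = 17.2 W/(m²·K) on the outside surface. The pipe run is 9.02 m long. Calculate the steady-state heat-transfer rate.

Per-layer cylindrical resistances, series-summed:
R_cast iron pipe wall = ln(64.7/60)/(2π×48.1×9.02) = 2.767×10^-5 K/W
R_ceramic-fibre blanket = ln(109.7/64.7)/(2π×0.0606×9.02) = 0.1537 K/W
R_outer film = 1/(h_o·2πr_oL) = 1/(17.2×2π×0.1097×9.02) = 0.009351 K/W
R_total = 0.1631 K/W
Q = ΔT/R_total = 142/0.1631

Q ≈ 871 W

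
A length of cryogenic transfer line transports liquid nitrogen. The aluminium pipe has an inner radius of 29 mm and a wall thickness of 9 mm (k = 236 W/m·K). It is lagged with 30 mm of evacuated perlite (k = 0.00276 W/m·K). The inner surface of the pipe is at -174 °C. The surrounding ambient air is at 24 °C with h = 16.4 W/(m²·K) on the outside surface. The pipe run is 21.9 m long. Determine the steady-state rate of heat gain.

Q ≈ 129 W

For a radial system each layer contributes R = ln(r_out/r_in)/(2πkL); films add R = 1/(hA).
R_aluminium pipe wall = ln(38/29)/(2π×236×21.9) = 8.323×10^-6 K/W
R_evacuated perlite = ln(68/38)/(2π×0.00276×21.9) = 1.532 K/W
R_outer film = 1/(h_o·2πr_oL) = 1/(16.4×2π×0.068×21.9) = 0.006517 K/W
R_total = 1.539 K/W
Q = ΔT/R_total = 198/1.539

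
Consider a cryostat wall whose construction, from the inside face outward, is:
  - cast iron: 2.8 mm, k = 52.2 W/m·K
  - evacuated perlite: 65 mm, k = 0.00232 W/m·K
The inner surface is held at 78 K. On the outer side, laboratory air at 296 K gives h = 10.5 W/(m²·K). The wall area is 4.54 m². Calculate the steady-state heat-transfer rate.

Q ≈ 35.2 W

Thermal resistances in series:
R_cast iron = L/(kA) = 0.0028/(52.2×4.54) = 1.181×10^-5 K/W
R_evacuated perlite = L/(kA) = 0.065/(0.00232×4.54) = 6.171 K/W
R_outer film = 1/(h_o·A) = 1/(10.5×4.54) = 0.02098 K/W
R_total = 6.192 K/W
Q = ΔT / R_total = 218 / 6.192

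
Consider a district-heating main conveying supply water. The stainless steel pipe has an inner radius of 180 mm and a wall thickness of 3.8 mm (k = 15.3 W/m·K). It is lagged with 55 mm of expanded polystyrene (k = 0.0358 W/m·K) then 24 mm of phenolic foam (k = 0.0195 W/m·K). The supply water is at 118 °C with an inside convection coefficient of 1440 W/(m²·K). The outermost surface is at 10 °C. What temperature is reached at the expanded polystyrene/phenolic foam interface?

Per-layer cylindrical resistances, series-summed:
R_inner film = 1/(h_i·2πr₁L) = 1/(1440×2π×0.18×1) = 6.14×10^-4 K/W
R_stainless steel pipe wall = ln(183.8/180)/(2π×15.3×1) = 2.173×10^-4 K/W
R_expanded polystyrene = ln(238.8/183.8)/(2π×0.0358×1) = 1.164 K/W
R_phenolic foam = ln(262.8/238.8)/(2π×0.0195×1) = 0.7816 K/W
R_total = 1.946 K/W
Q = ΔT/R_total = 108/1.946
Q = 55.5 W/m
T_interface = T_inner − Q·ΣR(inner→interface) = 118 − 55.5×1.165

T ≈ 53.4 °C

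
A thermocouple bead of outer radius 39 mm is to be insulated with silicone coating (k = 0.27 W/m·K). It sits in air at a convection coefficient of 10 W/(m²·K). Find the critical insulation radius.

For a sphere r_cr = 2k/h = 2×0.27/10
r_cr = 54 mm; since the bare radius (39 mm) is below r_cr, adding a thin layer of insulation will *increase* heat loss.

r_cr ≈ 54 mm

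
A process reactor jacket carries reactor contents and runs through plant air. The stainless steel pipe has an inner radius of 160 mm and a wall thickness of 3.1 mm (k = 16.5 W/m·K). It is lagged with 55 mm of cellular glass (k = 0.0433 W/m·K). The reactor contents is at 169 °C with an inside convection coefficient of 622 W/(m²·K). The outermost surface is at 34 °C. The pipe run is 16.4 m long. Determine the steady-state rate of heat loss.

Cylindrical conduction, so R = ln(r₂/r₁)/(2πkL) per layer, in series:
R_inner film = 1/(h_i·2πr₁L) = 1/(622×2π×0.16×16.4) = 9.751×10^-5 K/W
R_stainless steel pipe wall = ln(163.1/160)/(2π×16.5×16.4) = 1.129×10^-5 K/W
R_cellular glass = ln(218.1/163.1)/(2π×0.0433×16.4) = 0.06513 K/W
R_total = 0.06524 K/W
Q = ΔT/R_total = 135/0.06524

Q ≈ 2070 W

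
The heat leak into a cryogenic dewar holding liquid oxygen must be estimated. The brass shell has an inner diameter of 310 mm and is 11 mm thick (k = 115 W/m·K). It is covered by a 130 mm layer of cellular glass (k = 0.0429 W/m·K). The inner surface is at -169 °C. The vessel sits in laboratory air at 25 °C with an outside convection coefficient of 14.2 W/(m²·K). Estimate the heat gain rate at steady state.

Each spherical layer contributes R = (1/r_i − 1/r_o)/(4πk):
R_brass shell = (1/0.155 − 1/0.166)/(4π×115) = 2.958×10^-4 K/W
R_cellular glass = (1/0.166 − 1/0.296)/(4π×0.0429) = 4.908 K/W
R_outer film = 1/(h·4πr_o²) = 1/(14.2×4π×0.296²) = 0.06396 K/W
R_total = 4.972 K/W
Q = ΔT/R_total = 194/4.972

Q ≈ 39 W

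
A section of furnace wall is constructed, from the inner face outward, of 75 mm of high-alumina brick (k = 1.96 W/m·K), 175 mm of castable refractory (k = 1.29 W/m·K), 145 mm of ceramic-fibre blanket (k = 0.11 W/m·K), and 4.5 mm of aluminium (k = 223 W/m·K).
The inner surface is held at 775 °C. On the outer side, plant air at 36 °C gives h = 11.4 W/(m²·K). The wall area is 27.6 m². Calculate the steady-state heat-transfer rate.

Treating each layer as a thermal resistance in series:
R_high-alumina brick = L/(kA) = 0.075/(1.96×27.6) = 0.001386 K/W
R_castable refractory = L/(kA) = 0.175/(1.29×27.6) = 0.004915 K/W
R_ceramic-fibre blanket = L/(kA) = 0.145/(0.11×27.6) = 0.04776 K/W
R_aluminium = L/(kA) = 0.0045/(223×27.6) = 7.311×10^-7 K/W
R_outer film = 1/(h_o·A) = 1/(11.4×27.6) = 0.003178 K/W
R_total = 0.05724 K/W
Q = ΔT / R_total = 739 / 0.05724

Q ≈ 12900 W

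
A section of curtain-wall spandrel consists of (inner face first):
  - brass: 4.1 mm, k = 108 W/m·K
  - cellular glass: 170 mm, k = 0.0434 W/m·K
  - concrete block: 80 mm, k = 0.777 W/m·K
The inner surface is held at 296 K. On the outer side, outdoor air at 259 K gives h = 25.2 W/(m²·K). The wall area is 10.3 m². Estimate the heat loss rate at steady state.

Treating each layer as a thermal resistance in series:
R_brass = L/(kA) = 0.0041/(108×10.3) = 3.686×10^-6 K/W
R_cellular glass = L/(kA) = 0.17/(0.0434×10.3) = 0.3803 K/W
R_concrete block = L/(kA) = 0.08/(0.777×10.3) = 0.009996 K/W
R_outer film = 1/(h_o·A) = 1/(25.2×10.3) = 0.003853 K/W
R_total = 0.3941 K/W
Q = ΔT / R_total = 37 / 0.3941

Q ≈ 93.9 W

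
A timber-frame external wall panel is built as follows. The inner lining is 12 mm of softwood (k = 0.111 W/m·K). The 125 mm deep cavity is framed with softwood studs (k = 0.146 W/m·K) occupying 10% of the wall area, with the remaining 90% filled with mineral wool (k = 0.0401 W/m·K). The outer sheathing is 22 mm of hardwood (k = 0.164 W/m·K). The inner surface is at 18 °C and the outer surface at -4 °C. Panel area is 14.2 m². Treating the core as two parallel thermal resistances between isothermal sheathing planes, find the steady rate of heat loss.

Sheathing layers in series; stud and cavity paths in parallel between them.
R_inner = 0.012/(0.111×14.2) = 0.007613 K/W
R_stud  = 0.125/(0.146×0.1×14.2) = 0.6029 K/W
R_cav   = 0.125/(0.0401×0.9×14.2) = 0.2439 K/W
1/R_core = 1/R_stud + 1/R_cav → R_core = 0.1737 K/W
R_outer = 0.022/(0.164×14.2) = 0.009447 K/W
R_total = 0.1907 K/W
Q = ΔT/R_total = 22/0.1907

Q ≈ 115 W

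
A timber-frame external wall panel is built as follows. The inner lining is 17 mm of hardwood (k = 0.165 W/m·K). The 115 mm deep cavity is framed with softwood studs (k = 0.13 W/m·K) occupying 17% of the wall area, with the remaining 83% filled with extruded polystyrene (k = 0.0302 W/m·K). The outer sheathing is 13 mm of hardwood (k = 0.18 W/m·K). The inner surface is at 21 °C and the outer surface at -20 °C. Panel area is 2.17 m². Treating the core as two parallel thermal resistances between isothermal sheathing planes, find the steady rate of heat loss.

Q ≈ 34 W

Sheathing layers in series; stud and cavity paths in parallel between them.
R_inner = 0.017/(0.165×2.17) = 0.04748 K/W
R_stud  = 0.115/(0.13×0.17×2.17) = 2.398 K/W
R_cav   = 0.115/(0.0302×0.83×2.17) = 2.114 K/W
1/R_core = 1/R_stud + 1/R_cav → R_core = 1.124 K/W
R_outer = 0.013/(0.18×2.17) = 0.03328 K/W
R_total = 1.204 K/W
Q = ΔT/R_total = 41/1.204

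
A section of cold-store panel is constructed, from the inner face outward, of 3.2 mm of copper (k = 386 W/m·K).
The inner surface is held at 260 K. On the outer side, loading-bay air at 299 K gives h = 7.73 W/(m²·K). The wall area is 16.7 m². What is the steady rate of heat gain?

Thermal resistances in series:
R_copper = L/(kA) = 0.0032/(386×16.7) = 4.964×10^-7 K/W
R_outer film = 1/(h_o·A) = 1/(7.73×16.7) = 0.007746 K/W
R_total = 0.007747 K/W
Q = ΔT / R_total = 39 / 0.007747

Q ≈ 5030 W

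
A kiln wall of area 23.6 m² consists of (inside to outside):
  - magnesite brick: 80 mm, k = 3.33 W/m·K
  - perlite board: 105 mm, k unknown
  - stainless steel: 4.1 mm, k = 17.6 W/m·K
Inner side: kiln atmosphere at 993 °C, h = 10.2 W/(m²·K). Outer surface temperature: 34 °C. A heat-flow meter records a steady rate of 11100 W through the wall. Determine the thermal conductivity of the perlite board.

Model the wall as resistances in series:
R_inner film = 1/(h_i·A) = 1/(10.2×23.6) = 0.004154 K/W
R_magnesite brick = L/(kA) = 0.08/(3.33×23.6) = 0.001018 K/W
R_stainless steel = L/(kA) = 0.0041/(17.6×23.6) = 9.871×10^-6 K/W
Sum of known resistances R_other = 0.005182 K/W
Total R = ΔT/Q = 959/11100 = 0.0864 K/W
R_perlite board = R_total − R_other = 0.08121 K/W
k = L/(R·A) = 0.105/(0.08121×23.6)

k ≈ 0.0548 W/(m·K)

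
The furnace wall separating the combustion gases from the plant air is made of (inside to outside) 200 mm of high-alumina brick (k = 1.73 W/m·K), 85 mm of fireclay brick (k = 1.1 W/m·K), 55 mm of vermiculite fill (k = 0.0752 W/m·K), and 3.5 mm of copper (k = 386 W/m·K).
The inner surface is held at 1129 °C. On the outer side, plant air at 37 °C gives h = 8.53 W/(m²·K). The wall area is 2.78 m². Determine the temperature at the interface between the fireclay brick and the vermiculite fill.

Series thermal resistances:
R_high-alumina brick = L/(kA) = 0.2/(1.73×2.78) = 0.04159 K/W
R_fireclay brick = L/(kA) = 0.085/(1.1×2.78) = 0.0278 K/W
R_vermiculite fill = L/(kA) = 0.055/(0.0752×2.78) = 0.2631 K/W
R_copper = L/(kA) = 0.0035/(386×2.78) = 3.262×10^-6 K/W
R_outer film = 1/(h_o·A) = 1/(8.53×2.78) = 0.04217 K/W
R_total = 0.3746 K/W;  Q = ΔT/R_total = 1092/0.3746 = 2915 W
T_interface = T_inner − Q·ΣR(inner→interface) = 1129 − 2910×0.06938

T ≈ 927 °C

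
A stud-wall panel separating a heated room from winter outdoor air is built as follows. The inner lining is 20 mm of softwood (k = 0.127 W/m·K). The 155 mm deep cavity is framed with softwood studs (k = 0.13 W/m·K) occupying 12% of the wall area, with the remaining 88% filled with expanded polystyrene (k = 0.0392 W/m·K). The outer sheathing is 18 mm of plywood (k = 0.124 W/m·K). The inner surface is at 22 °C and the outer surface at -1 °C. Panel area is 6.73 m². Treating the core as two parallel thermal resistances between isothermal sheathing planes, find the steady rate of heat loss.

Sheathing layers in series; stud and cavity paths in parallel between them.
R_inner = 0.02/(0.127×6.73) = 0.0234 K/W
R_stud  = 0.155/(0.13×0.12×6.73) = 1.476 K/W
R_cav   = 0.155/(0.0392×0.88×6.73) = 0.6676 K/W
1/R_core = 1/R_stud + 1/R_cav → R_core = 0.4597 K/W
R_outer = 0.018/(0.124×6.73) = 0.02157 K/W
R_total = 0.5047 K/W
Q = ΔT/R_total = 23/0.5047

Q ≈ 45.6 W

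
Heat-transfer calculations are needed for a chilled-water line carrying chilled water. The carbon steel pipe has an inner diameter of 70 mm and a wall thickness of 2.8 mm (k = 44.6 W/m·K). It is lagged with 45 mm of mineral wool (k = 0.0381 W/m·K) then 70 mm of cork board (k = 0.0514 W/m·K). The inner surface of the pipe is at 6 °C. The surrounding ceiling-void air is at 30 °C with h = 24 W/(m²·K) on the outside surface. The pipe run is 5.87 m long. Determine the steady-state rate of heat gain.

Radial resistances (cylindrical: R_cond = ln(r_o/r_i)/(2πkL), R_conv = 1/(h·2πrL)):
R_carbon steel pipe wall = ln(37.8/35)/(2π×44.6×5.87) = 4.679×10^-5 K/W
R_mineral wool = ln(82.8/37.8)/(2π×0.0381×5.87) = 0.558 K/W
R_cork board = ln(152.8/82.8)/(2π×0.0514×5.87) = 0.3232 K/W
R_outer film = 1/(h_o·2πr_oL) = 1/(24×2π×0.1528×5.87) = 0.007393 K/W
R_total = 0.8886 K/W
Q = ΔT/R_total = 24/0.8886

Q ≈ 27 W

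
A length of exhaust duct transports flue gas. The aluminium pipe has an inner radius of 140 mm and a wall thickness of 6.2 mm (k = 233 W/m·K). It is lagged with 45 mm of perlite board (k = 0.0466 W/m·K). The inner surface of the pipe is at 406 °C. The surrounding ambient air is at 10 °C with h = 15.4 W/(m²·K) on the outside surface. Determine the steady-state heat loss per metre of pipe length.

Per-layer cylindrical resistances, series-summed:
R_aluminium pipe wall = ln(146.2/140)/(2π×233×1) = 2.96×10^-5 K/W
R_perlite board = ln(191.2/146.2)/(2π×0.0466×1) = 0.9165 K/W
R_outer film = 1/(h_o·2πr_oL) = 1/(15.4×2π×0.1912×1) = 0.05405 K/W
R_total = 0.9706 K/W
Q = ΔT/R_total = 396/0.9706

q′ ≈ 408 W/m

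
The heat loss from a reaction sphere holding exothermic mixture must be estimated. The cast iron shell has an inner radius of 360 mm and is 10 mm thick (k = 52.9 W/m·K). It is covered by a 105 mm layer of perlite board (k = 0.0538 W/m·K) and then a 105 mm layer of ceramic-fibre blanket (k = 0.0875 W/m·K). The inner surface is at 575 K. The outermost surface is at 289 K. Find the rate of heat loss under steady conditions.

For a spherical shell R = (1/r₁ − 1/r₂)/(4πk); film R = 1/(h·4πr²). In series:
R_cast iron shell = (1/0.36 − 1/0.37)/(4π×52.9) = 1.129×10^-4 K/W
R_perlite board = (1/0.37 − 1/0.475)/(4π×0.0538) = 0.8837 K/W
R_ceramic-fibre blanket = (1/0.475 − 1/0.58)/(4π×0.0875) = 0.3466 K/W
R_total = 1.23 K/W
Q = ΔT/R_total = 286/1.23

Q ≈ 232 W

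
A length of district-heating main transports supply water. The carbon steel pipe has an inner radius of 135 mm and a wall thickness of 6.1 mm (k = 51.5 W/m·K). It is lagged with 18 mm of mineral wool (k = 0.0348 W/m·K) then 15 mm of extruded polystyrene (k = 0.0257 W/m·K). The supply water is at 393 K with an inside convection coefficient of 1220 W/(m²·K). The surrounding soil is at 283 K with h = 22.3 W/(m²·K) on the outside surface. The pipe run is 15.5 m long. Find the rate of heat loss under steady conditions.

Q ≈ 1480 W

Per-layer cylindrical resistances, series-summed:
R_inner film = 1/(h_i·2πr₁L) = 1/(1220×2π×0.135×15.5) = 6.234×10^-5 K/W
R_carbon steel pipe wall = ln(141.1/135)/(2π×51.5×15.5) = 8.811×10^-6 K/W
R_mineral wool = ln(159.1/141.1)/(2π×0.0348×15.5) = 0.03543 K/W
R_extruded polystyrene = ln(174.1/159.1)/(2π×0.0257×15.5) = 0.036 K/W
R_outer film = 1/(h_o·2πr_oL) = 1/(22.3×2π×0.1741×15.5) = 0.002645 K/W
R_total = 0.07414 K/W
Q = ΔT/R_total = 110/0.07414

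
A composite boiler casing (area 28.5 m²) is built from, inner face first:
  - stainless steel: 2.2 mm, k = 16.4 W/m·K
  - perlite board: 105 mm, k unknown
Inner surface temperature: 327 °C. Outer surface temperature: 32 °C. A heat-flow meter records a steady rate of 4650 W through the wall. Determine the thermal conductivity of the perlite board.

k ≈ 0.0581 W/(m·K)

Using the resistance-network approach (series):
R_stainless steel = L/(kA) = 0.0022/(16.4×28.5) = 4.707×10^-6 K/W
Sum of known resistances R_other = 4.707×10^-6 K/W
Total R = ΔT/Q = 295/4650 = 0.06344 K/W
R_perlite board = R_total − R_other = 0.06344 K/W
k = L/(R·A) = 0.105/(0.06344×28.5)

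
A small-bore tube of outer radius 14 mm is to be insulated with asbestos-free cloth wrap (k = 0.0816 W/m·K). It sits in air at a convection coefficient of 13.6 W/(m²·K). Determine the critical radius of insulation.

r_cr ≈ 6 mm

For a cylinder r_cr = k/h = 0.0816/13.6
r_cr = 6 mm; since the bare radius (14 mm) is above r_cr, any added insulation will reduce heat loss.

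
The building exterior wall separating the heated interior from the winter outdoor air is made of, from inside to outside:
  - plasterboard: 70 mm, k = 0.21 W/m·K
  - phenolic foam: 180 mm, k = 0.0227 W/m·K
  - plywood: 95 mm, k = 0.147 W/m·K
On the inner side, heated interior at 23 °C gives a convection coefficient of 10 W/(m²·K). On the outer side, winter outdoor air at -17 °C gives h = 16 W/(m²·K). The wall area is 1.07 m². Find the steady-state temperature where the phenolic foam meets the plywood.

Treating each layer as a thermal resistance in series:
R_inner film = 1/(h_i·A) = 1/(10×1.07) = 0.09346 K/W
R_plasterboard = L/(kA) = 0.07/(0.21×1.07) = 0.3115 K/W
R_phenolic foam = L/(kA) = 0.18/(0.0227×1.07) = 7.411 K/W
R_plywood = L/(kA) = 0.095/(0.147×1.07) = 0.604 K/W
R_outer film = 1/(h_o·A) = 1/(16×1.07) = 0.05841 K/W
R_total = 8.478 K/W;  Q = ΔT/R_total = 40/8.478 = 4.718 W
T_interface = T_inner − Q·ΣR(inner→interface) = 23 − 4.72×7.816

T ≈ -13.9 °C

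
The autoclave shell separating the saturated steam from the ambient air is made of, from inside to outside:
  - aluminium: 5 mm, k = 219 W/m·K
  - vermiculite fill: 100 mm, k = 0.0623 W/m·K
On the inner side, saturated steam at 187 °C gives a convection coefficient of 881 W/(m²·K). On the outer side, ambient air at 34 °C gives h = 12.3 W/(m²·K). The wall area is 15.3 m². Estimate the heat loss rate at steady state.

Q ≈ 1390 W

Model the wall as resistances in series:
R_inner film = 1/(h_i·A) = 1/(881×15.3) = 7.419×10^-5 K/W
R_aluminium = L/(kA) = 0.005/(219×15.3) = 1.492×10^-6 K/W
R_vermiculite fill = L/(kA) = 0.1/(0.0623×15.3) = 0.1049 K/W
R_outer film = 1/(h_o·A) = 1/(12.3×15.3) = 0.005314 K/W
R_total = 0.1103 K/W
Q = ΔT / R_total = 153 / 0.1103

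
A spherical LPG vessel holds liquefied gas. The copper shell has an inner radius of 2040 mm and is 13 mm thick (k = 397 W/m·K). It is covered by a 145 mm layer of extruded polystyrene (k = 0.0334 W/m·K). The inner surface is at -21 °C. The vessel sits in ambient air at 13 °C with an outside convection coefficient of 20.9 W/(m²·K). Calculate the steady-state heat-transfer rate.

Each spherical layer contributes R = (1/r_i − 1/r_o)/(4πk):
R_copper shell = (1/2.04 − 1/2.053)/(4π×397) = 6.222×10^-7 K/W
R_extruded polystyrene = (1/2.053 − 1/2.198)/(4π×0.0334) = 0.07656 K/W
R_outer film = 1/(h·4πr_o²) = 1/(20.9×4π×2.198²) = 7.881×10^-4 K/W
R_total = 0.07735 K/W
Q = ΔT/R_total = 34/0.07735

Q ≈ 440 W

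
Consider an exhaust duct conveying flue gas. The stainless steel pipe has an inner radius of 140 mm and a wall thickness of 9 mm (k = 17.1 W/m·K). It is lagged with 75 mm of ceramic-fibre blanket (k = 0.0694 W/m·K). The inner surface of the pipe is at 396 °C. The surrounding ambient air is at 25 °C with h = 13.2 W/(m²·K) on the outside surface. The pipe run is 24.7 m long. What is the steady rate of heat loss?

Q ≈ 9260 W

Cylindrical conduction, so R = ln(r₂/r₁)/(2πkL) per layer, in series:
R_stainless steel pipe wall = ln(149/140)/(2π×17.1×24.7) = 2.348×10^-5 K/W
R_ceramic-fibre blanket = ln(224/149)/(2π×0.0694×24.7) = 0.03785 K/W
R_outer film = 1/(h_o·2πr_oL) = 1/(13.2×2π×0.224×24.7) = 0.002179 K/W
R_total = 0.04006 K/W
Q = ΔT/R_total = 371/0.04006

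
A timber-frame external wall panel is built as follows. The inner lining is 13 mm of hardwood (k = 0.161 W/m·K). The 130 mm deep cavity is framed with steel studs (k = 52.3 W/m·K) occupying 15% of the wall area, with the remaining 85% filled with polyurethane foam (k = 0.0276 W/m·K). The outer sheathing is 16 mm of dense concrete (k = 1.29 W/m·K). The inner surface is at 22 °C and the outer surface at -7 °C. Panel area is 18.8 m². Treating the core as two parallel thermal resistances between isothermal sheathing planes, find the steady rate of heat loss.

Q ≈ 4970 W

Sheathing layers in series; stud and cavity paths in parallel between them.
R_inner = 0.013/(0.161×18.8) = 0.004295 K/W
R_stud  = 0.13/(52.3×0.15×18.8) = 8.814×10^-4 K/W
R_cav   = 0.13/(0.0276×0.85×18.8) = 0.2948 K/W
1/R_core = 1/R_stud + 1/R_cav → R_core = 8.788×10^-4 K/W
R_outer = 0.016/(1.29×18.8) = 6.597×10^-4 K/W
R_total = 0.005834 K/W
Q = ΔT/R_total = 29/0.005834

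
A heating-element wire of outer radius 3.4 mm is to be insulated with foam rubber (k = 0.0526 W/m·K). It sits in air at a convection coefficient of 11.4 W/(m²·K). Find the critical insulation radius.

For a cylinder r_cr = k/h = 0.0526/11.4
r_cr = 4.61 mm; since the bare radius (3.4 mm) is below r_cr, adding a thin layer of insulation will *increase* heat loss.

r_cr ≈ 4.61 mm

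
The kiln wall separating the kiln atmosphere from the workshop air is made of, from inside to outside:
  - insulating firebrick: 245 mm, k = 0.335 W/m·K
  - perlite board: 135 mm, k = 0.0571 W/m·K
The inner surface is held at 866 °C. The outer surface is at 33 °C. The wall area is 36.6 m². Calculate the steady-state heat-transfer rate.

Q ≈ 9850 W

Thermal resistances in series:
R_insulating firebrick = L/(kA) = 0.245/(0.335×36.6) = 0.01998 K/W
R_perlite board = L/(kA) = 0.135/(0.0571×36.6) = 0.0646 K/W
R_total = 0.08458 K/W
Q = ΔT / R_total = 833 / 0.08458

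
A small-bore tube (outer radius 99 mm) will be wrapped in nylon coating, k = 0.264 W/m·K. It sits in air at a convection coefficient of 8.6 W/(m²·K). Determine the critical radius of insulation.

For a cylinder r_cr = k/h = 0.264/8.6
r_cr = 30.7 mm; since the bare radius (99 mm) is above r_cr, any added insulation will reduce heat loss.

r_cr ≈ 30.7 mm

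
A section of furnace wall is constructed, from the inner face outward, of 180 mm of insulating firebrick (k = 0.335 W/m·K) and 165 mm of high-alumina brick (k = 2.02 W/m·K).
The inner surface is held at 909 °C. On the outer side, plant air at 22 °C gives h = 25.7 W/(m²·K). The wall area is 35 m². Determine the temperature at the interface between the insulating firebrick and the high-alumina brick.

T ≈ 185 °C

Model the wall as resistances in series:
R_insulating firebrick = L/(kA) = 0.18/(0.335×35) = 0.01535 K/W
R_high-alumina brick = L/(kA) = 0.165/(2.02×35) = 0.002334 K/W
R_outer film = 1/(h_o·A) = 1/(25.7×35) = 0.001112 K/W
R_total = 0.0188 K/W;  Q = ΔT/R_total = 887/0.0188 = 47190 W
T_interface = T_inner − Q·ΣR(inner→interface) = 909 − 47200×0.01535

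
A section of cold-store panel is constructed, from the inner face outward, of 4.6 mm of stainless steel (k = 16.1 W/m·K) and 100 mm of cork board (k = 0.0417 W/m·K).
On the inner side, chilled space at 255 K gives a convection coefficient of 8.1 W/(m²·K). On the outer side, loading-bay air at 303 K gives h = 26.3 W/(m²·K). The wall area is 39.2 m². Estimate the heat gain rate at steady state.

Using the resistance-network approach (series):
R_inner film = 1/(h_i·A) = 1/(8.1×39.2) = 0.003149 K/W
R_stainless steel = L/(kA) = 0.0046/(16.1×39.2) = 7.289×10^-6 K/W
R_cork board = L/(kA) = 0.1/(0.0417×39.2) = 0.06118 K/W
R_outer film = 1/(h_o·A) = 1/(26.3×39.2) = 9.7×10^-4 K/W
R_total = 0.0653 K/W
Q = ΔT / R_total = 48 / 0.0653

Q ≈ 735 W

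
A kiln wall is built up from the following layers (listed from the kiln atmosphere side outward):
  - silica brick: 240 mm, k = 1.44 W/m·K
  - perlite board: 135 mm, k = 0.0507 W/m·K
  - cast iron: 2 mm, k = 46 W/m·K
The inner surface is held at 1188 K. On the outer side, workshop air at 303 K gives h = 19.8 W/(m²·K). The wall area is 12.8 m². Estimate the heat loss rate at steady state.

Q ≈ 3930 W

Series thermal resistances:
R_silica brick = L/(kA) = 0.24/(1.44×12.8) = 0.01302 K/W
R_perlite board = L/(kA) = 0.135/(0.0507×12.8) = 0.208 K/W
R_cast iron = L/(kA) = 0.002/(46×12.8) = 3.397×10^-6 K/W
R_outer film = 1/(h_o·A) = 1/(19.8×12.8) = 0.003946 K/W
R_total = 0.225 K/W
Q = ΔT / R_total = 885 / 0.225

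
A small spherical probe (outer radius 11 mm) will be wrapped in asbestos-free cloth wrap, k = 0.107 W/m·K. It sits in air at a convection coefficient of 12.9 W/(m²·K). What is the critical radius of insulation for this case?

For a sphere r_cr = 2k/h = 2×0.107/12.9
r_cr = 16.6 mm; since the bare radius (11 mm) is below r_cr, adding a thin layer of insulation will *increase* heat loss.

r_cr ≈ 16.6 mm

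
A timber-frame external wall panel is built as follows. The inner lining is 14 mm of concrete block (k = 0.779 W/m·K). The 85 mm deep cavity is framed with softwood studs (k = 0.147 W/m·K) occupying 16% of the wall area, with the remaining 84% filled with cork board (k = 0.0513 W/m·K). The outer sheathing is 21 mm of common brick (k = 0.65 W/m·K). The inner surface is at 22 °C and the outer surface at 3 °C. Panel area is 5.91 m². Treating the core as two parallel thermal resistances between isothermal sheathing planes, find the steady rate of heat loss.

Q ≈ 84.7 W

Sheathing layers in series; stud and cavity paths in parallel between them.
R_inner = 0.014/(0.779×5.91) = 0.003041 K/W
R_stud  = 0.085/(0.147×0.16×5.91) = 0.6115 K/W
R_cav   = 0.085/(0.0513×0.84×5.91) = 0.3338 K/W
1/R_core = 1/R_stud + 1/R_cav → R_core = 0.2159 K/W
R_outer = 0.021/(0.65×5.91) = 0.005467 K/W
R_total = 0.2244 K/W
Q = ΔT/R_total = 19/0.2244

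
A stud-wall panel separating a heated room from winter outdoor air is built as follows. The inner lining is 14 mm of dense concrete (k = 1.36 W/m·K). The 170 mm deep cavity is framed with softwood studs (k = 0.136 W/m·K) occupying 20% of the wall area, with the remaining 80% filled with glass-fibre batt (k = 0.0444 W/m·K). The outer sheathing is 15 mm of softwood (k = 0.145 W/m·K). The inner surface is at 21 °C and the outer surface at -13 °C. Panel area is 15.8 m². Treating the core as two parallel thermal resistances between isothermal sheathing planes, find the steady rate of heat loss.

Sheathing layers in series; stud and cavity paths in parallel between them.
R_inner = 0.014/(1.36×15.8) = 6.515×10^-4 K/W
R_stud  = 0.17/(0.136×0.2×15.8) = 0.3956 K/W
R_cav   = 0.17/(0.0444×0.8×15.8) = 0.3029 K/W
1/R_core = 1/R_stud + 1/R_cav → R_core = 0.1715 K/W
R_outer = 0.015/(0.145×15.8) = 0.006547 K/W
R_total = 0.1787 K/W
Q = ΔT/R_total = 34/0.1787

Q ≈ 190 W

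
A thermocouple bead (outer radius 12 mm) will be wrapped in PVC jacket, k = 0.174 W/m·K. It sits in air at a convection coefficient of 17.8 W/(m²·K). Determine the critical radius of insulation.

For a sphere r_cr = 2k/h = 2×0.174/17.8
r_cr = 19.6 mm; since the bare radius (12 mm) is below r_cr, adding a thin layer of insulation will *increase* heat loss.

r_cr ≈ 19.6 mm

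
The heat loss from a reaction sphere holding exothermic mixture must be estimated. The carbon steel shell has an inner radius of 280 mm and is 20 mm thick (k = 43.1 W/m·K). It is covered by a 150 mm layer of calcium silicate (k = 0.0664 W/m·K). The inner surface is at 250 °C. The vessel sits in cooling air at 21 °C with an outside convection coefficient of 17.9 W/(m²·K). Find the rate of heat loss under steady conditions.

Spherical conduction: R = (1/r_in − 1/r_out)/(4πk) per layer; series-sum.
R_carbon steel shell = (1/0.28 − 1/0.3)/(4π×43.1) = 4.396×10^-4 K/W
R_calcium silicate = (1/0.3 − 1/0.45)/(4π×0.0664) = 1.332 K/W
R_outer film = 1/(h·4πr_o²) = 1/(17.9×4π×0.45²) = 0.02195 K/W
R_total = 1.354 K/W
Q = ΔT/R_total = 229/1.354

Q ≈ 169 W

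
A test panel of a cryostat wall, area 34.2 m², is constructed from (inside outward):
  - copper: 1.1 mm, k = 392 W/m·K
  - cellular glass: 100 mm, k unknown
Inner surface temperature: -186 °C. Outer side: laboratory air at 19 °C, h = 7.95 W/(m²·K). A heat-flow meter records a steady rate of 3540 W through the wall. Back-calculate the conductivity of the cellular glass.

Thermal resistances in series:
R_copper = L/(kA) = 0.0011/(392×34.2) = 8.205×10^-8 K/W
R_outer film = 1/(h_o·A) = 1/(7.95×34.2) = 0.003678 K/W
Sum of known resistances R_other = 0.003678 K/W
Total R = ΔT/Q = 205/3540 = 0.05791 K/W
R_cellular glass = R_total − R_other = 0.05423 K/W
k = L/(R·A) = 0.1/(0.05423×34.2)

k ≈ 0.0539 W/(m·K)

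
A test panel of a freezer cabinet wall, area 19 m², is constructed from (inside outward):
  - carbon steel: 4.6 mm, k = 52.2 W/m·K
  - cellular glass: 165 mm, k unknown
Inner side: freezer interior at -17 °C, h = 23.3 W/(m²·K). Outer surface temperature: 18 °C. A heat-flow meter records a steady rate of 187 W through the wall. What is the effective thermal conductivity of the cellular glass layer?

Thermal resistances in series:
R_inner film = 1/(h_i·A) = 1/(23.3×19) = 0.002259 K/W
R_carbon steel = L/(kA) = 0.0046/(52.2×19) = 4.638×10^-6 K/W
Sum of known resistances R_other = 0.002264 K/W
Total R = ΔT/Q = 35/187 = 0.1872 K/W
R_cellular glass = R_total − R_other = 0.1849 K/W
k = L/(R·A) = 0.165/(0.1849×19)

k ≈ 0.047 W/(m·K)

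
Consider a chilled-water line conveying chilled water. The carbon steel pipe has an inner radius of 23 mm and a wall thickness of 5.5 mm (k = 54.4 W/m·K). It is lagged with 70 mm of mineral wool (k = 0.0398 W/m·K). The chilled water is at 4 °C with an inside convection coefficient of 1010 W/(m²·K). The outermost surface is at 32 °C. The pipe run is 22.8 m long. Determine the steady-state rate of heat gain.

Per-layer cylindrical resistances, series-summed:
R_inner film = 1/(h_i·2πr₁L) = 1/(1010×2π×0.023×22.8) = 3.005×10^-4 K/W
R_carbon steel pipe wall = ln(28.5/23)/(2π×54.4×22.8) = 2.751×10^-5 K/W
R_mineral wool = ln(98.5/28.5)/(2π×0.0398×22.8) = 0.2175 K/W
R_total = 0.2178 K/W
Q = ΔT/R_total = 28/0.2178

Q ≈ 129 W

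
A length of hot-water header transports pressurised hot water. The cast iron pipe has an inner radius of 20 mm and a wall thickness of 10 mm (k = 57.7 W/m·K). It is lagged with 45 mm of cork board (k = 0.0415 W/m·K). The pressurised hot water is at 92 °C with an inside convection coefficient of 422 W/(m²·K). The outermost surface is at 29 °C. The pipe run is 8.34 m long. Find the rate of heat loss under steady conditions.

Q ≈ 149 W

For a radial system each layer contributes R = ln(r_out/r_in)/(2πkL); films add R = 1/(hA).
R_inner film = 1/(h_i·2πr₁L) = 1/(422×2π×0.02×8.34) = 0.002261 K/W
R_cast iron pipe wall = ln(30/20)/(2π×57.7×8.34) = 1.341×10^-4 K/W
R_cork board = ln(75/30)/(2π×0.0415×8.34) = 0.4213 K/W
R_total = 0.4237 K/W
Q = ΔT/R_total = 63/0.4237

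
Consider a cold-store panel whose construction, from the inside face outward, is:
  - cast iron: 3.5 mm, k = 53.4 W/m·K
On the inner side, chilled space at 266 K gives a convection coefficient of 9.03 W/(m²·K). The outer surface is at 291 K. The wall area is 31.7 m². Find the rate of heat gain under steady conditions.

Q ≈ 7150 W

Treating each layer as a thermal resistance in series:
R_inner film = 1/(h_i·A) = 1/(9.03×31.7) = 0.003493 K/W
R_cast iron = L/(kA) = 0.0035/(53.4×31.7) = 2.068×10^-6 K/W
R_total = 0.003496 K/W
Q = ΔT / R_total = 25 / 0.003496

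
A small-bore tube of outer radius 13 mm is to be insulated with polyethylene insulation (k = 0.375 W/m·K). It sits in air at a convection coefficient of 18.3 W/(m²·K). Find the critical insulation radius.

r_cr ≈ 20.5 mm

For a cylinder r_cr = k/h = 0.375/18.3
r_cr = 20.5 mm; since the bare radius (13 mm) is below r_cr, adding a thin layer of insulation will *increase* heat loss.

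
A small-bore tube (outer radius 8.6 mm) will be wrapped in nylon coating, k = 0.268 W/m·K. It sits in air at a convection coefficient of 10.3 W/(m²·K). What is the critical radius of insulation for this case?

For a cylinder r_cr = k/h = 0.268/10.3
r_cr = 26 mm; since the bare radius (8.6 mm) is below r_cr, adding a thin layer of insulation will *increase* heat loss.

r_cr ≈ 26 mm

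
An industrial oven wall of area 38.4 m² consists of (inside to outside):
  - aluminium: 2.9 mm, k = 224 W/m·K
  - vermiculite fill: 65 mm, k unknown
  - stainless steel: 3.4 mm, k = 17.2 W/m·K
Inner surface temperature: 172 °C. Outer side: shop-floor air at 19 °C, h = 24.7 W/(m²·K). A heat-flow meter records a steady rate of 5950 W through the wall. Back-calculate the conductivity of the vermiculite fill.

Using the resistance-network approach (series):
R_aluminium = L/(kA) = 0.0029/(224×38.4) = 3.371×10^-7 K/W
R_stainless steel = L/(kA) = 0.0034/(17.2×38.4) = 5.148×10^-6 K/W
R_outer film = 1/(h_o·A) = 1/(24.7×38.4) = 0.001054 K/W
Sum of known resistances R_other = 0.00106 K/W
Total R = ΔT/Q = 153/5950 = 0.02571 K/W
R_vermiculite fill = R_total − R_other = 0.02465 K/W
k = L/(R·A) = 0.065/(0.02465×38.4)

k ≈ 0.0687 W/(m·K)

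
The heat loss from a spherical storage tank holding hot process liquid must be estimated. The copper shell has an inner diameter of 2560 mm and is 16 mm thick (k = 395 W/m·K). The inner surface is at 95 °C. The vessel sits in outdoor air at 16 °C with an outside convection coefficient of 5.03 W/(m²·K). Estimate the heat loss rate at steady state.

Q ≈ 8390 W

Spherical conduction: R = (1/r_in − 1/r_out)/(4πk) per layer; series-sum.
R_copper shell = (1/1.28 − 1/1.296)/(4π×395) = 1.943×10^-6 K/W
R_outer film = 1/(h·4πr_o²) = 1/(5.03×4π×1.296²) = 0.009419 K/W
R_total = 0.009421 K/W
Q = ΔT/R_total = 79/0.009421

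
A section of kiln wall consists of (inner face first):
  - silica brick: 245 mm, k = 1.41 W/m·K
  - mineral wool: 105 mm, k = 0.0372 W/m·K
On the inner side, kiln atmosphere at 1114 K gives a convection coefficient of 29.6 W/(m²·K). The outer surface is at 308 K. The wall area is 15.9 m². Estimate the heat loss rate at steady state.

Q ≈ 4230 W

Series thermal resistances:
R_inner film = 1/(h_i·A) = 1/(29.6×15.9) = 0.002125 K/W
R_silica brick = L/(kA) = 0.245/(1.41×15.9) = 0.01093 K/W
R_mineral wool = L/(kA) = 0.105/(0.0372×15.9) = 0.1775 K/W
R_total = 0.1906 K/W
Q = ΔT / R_total = 806 / 0.1906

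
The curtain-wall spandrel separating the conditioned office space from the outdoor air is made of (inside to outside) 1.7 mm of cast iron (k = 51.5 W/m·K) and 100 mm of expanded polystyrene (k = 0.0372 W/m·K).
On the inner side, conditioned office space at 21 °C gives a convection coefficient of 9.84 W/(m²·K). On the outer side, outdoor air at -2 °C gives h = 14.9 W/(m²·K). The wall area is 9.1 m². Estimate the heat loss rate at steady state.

Treating each layer as a thermal resistance in series:
R_inner film = 1/(h_i·A) = 1/(9.84×9.1) = 0.01117 K/W
R_cast iron = L/(kA) = 0.0017/(51.5×9.1) = 3.627×10^-6 K/W
R_expanded polystyrene = L/(kA) = 0.1/(0.0372×9.1) = 0.2954 K/W
R_outer film = 1/(h_o·A) = 1/(14.9×9.1) = 0.007375 K/W
R_total = 0.314 K/W
Q = ΔT / R_total = 23 / 0.314

Q ≈ 73.3 W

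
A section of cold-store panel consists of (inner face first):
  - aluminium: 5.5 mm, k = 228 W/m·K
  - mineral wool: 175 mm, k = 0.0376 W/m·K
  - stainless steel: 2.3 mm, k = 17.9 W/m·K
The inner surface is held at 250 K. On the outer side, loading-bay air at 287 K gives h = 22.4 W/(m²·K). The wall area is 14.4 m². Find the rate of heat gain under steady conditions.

Thermal resistances in series:
R_aluminium = L/(kA) = 0.0055/(228×14.4) = 1.675×10^-6 K/W
R_mineral wool = L/(kA) = 0.175/(0.0376×14.4) = 0.3232 K/W
R_stainless steel = L/(kA) = 0.0023/(17.9×14.4) = 8.923×10^-6 K/W
R_outer film = 1/(h_o·A) = 1/(22.4×14.4) = 0.0031 K/W
R_total = 0.3263 K/W
Q = ΔT / R_total = 37 / 0.3263

Q ≈ 113 W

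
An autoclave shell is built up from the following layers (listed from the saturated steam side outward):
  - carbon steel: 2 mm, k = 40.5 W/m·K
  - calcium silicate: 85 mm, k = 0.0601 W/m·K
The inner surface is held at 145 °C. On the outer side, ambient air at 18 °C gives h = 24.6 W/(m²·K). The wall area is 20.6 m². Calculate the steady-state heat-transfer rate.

Thermal resistances in series:
R_carbon steel = L/(kA) = 0.002/(40.5×20.6) = 2.397×10^-6 K/W
R_calcium silicate = L/(kA) = 0.085/(0.0601×20.6) = 0.06866 K/W
R_outer film = 1/(h_o·A) = 1/(24.6×20.6) = 0.001973 K/W
R_total = 0.07063 K/W
Q = ΔT / R_total = 127 / 0.07063

Q ≈ 1800 W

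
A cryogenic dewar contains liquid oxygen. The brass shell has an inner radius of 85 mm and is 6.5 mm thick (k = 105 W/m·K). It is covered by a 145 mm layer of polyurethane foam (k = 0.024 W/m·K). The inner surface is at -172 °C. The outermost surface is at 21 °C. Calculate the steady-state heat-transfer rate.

For a spherical shell R = (1/r₁ − 1/r₂)/(4πk); film R = 1/(h·4πr²). In series:
R_brass shell = (1/0.085 − 1/0.0915)/(4π×105) = 6.334×10^-4 K/W
R_polyurethane foam = (1/0.0915 − 1/0.2365)/(4π×0.024) = 22.22 K/W
R_total = 22.22 K/W
Q = ΔT/R_total = 193/22.22

Q ≈ 8.69 W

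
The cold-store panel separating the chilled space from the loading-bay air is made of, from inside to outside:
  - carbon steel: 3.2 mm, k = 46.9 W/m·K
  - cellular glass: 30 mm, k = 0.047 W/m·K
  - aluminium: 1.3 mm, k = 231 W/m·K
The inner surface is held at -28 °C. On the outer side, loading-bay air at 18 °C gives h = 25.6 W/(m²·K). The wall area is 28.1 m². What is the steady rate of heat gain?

Q ≈ 1910 W

Series thermal resistances:
R_carbon steel = L/(kA) = 0.0032/(46.9×28.1) = 2.428×10^-6 K/W
R_cellular glass = L/(kA) = 0.03/(0.047×28.1) = 0.02272 K/W
R_aluminium = L/(kA) = 0.0013/(231×28.1) = 2.003×10^-7 K/W
R_outer film = 1/(h_o·A) = 1/(25.6×28.1) = 0.00139 K/W
R_total = 0.02411 K/W
Q = ΔT / R_total = 46 / 0.02411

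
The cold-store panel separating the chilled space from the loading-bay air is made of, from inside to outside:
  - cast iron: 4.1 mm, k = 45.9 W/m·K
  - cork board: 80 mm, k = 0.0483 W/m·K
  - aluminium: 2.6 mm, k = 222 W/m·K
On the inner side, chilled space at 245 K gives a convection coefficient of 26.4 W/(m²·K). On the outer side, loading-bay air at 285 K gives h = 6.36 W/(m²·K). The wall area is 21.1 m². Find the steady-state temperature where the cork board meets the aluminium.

Thermal resistances in series:
R_inner film = 1/(h_i·A) = 1/(26.4×21.1) = 0.001795 K/W
R_cast iron = L/(kA) = 0.0041/(45.9×21.1) = 4.233×10^-6 K/W
R_cork board = L/(kA) = 0.08/(0.0483×21.1) = 0.0785 K/W
R_aluminium = L/(kA) = 0.0026/(222×21.1) = 5.551×10^-7 K/W
R_outer film = 1/(h_o·A) = 1/(6.36×21.1) = 0.007452 K/W
R_total = 0.08775 K/W;  Q = ΔT/R_total = 40/0.08775 = 455.8 W
T_interface = T_inner + Q·ΣR(inner→interface) = 245 + 456×0.0803

T ≈ 282 K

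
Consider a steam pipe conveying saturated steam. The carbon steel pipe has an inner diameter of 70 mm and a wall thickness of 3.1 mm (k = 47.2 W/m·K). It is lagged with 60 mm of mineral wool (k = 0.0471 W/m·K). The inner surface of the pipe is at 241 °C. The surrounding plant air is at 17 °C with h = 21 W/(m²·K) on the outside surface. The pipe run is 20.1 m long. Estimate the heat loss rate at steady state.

For a radial system each layer contributes R = ln(r_out/r_in)/(2πkL); films add R = 1/(hA).
R_carbon steel pipe wall = ln(38.1/35)/(2π×47.2×20.1) = 1.424×10^-5 K/W
R_mineral wool = ln(98.1/38.1)/(2π×0.0471×20.1) = 0.159 K/W
R_outer film = 1/(h_o·2πr_oL) = 1/(21×2π×0.0981×20.1) = 0.003844 K/W
R_total = 0.1629 K/W
Q = ΔT/R_total = 224/0.1629

Q ≈ 1380 W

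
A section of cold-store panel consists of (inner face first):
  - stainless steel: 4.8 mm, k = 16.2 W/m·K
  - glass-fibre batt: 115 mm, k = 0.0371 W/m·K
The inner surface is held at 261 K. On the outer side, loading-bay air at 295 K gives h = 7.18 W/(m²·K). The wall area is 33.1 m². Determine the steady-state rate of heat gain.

Model the wall as resistances in series:
R_stainless steel = L/(kA) = 0.0048/(16.2×33.1) = 8.952×10^-6 K/W
R_glass-fibre batt = L/(kA) = 0.115/(0.0371×33.1) = 0.09365 K/W
R_outer film = 1/(h_o·A) = 1/(7.18×33.1) = 0.004208 K/W
R_total = 0.09786 K/W
Q = ΔT / R_total = 34 / 0.09786

Q ≈ 347 W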